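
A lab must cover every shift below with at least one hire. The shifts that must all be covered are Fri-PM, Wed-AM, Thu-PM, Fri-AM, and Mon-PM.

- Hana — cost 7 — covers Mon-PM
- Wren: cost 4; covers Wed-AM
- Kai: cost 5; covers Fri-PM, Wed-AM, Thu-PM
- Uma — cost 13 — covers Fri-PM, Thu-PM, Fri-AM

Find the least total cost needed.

24

Choose Hana, Wren, and Uma: together they cover Fri-PM, Wed-AM, Thu-PM, Fri-AM, Mon-PM — every shift.
Total cost: 7 + 4 + 13 = 24.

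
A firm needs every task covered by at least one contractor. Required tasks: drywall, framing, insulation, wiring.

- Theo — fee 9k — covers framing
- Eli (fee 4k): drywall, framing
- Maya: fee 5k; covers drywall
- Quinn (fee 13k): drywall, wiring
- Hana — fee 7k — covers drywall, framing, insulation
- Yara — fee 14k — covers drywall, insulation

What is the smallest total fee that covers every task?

The greedy cost-per-new-task heuristic would pick Eli, Hana, and Quinn for 24, but a cheaper cover exists.
Choose Quinn and Hana: together they cover drywall, framing, insulation, wiring — every task.
Total fee: 13 + 7 = 20.
No cover costs less than 20.

20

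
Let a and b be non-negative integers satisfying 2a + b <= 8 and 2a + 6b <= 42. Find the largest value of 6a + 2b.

(a,b)=(4,0): 2·4+1·0=8≤8, 2·4+6·0=8≤42, objective 24.
(a,b)=(3,1): 2·3+1·1=7≤8, 2·3+6·1=12≤42, objective 20.
(a,b)=(3,0): 2·3+1·0=6≤8, 2·3+6·0=6≤42, objective 18.
No feasible integer point exceeds 24.

24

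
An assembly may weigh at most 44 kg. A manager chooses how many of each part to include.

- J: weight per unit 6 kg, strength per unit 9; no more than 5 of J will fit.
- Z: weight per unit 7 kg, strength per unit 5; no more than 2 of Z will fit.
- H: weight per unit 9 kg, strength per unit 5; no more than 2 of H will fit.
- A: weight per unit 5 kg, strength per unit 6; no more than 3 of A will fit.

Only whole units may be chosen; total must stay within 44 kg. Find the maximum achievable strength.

This is a bounded integer knapsack.
J has the best ratio (9/6); taking only J gives at most 5×9 = 45 (stopped by the supply cap of 5).
Mixing does better — 5×J and 2×A: weight 40 ≤ 44, strength 5·9 + 2·6 = 57.

57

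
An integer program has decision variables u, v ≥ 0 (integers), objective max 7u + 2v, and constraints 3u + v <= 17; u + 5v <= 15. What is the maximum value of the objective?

39

(u,v)=(5,2) is feasible, giving 39.
(u,v)=(5,1) is feasible, giving 37.
(u,v)=(5,0) is feasible, giving 35.
(u,v)=(4,2) is feasible, giving 32.
The best lattice point is (5,2), giving 39.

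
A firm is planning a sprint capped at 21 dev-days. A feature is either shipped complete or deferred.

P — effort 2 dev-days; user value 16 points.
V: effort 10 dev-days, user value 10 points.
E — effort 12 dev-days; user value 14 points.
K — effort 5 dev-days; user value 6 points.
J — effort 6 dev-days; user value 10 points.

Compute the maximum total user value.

40

P + E + K: effort 2 + 12 + 5 = 19 ≤ 21, user value 16 + 14 + 6 = 36.
P + E + J: effort 2 + 12 + 6 = 20 ≤ 21, user value 16 + 14 + 10 = 40.
P + V + J: effort 2 + 10 + 6 = 18 ≤ 21, user value 16 + 10 + 10 = 36.
Best is P, E, and J with total user value 40.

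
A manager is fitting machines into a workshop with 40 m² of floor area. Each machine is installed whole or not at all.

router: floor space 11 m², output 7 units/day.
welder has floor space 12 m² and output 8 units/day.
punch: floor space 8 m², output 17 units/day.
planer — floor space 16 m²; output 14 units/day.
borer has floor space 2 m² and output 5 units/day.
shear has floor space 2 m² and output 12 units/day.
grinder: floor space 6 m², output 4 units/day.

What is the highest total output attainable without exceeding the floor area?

56

Take welder, punch, planer, borer, and shear: floor space 12 + 8 + 16 + 2 + 2 = 40 ≤ 40, output 8 + 17 + 14 + 5 + 12 = 56.
No other feasible combination does better.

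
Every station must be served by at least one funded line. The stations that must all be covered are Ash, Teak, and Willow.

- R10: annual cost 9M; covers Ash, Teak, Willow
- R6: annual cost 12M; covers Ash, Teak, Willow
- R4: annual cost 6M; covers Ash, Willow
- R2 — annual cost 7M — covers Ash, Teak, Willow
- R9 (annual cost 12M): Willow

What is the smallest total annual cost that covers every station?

7

This is an integer covering problem.
R2 alone covers Ash, Teak, Willow — every station.
Total annual cost: 7.
No cover costs less than 7.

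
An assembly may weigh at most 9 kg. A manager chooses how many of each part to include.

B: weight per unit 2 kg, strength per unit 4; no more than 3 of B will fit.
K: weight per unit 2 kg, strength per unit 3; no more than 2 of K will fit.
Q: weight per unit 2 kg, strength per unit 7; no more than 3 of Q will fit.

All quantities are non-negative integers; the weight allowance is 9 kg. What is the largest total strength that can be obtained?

25

Q has the best ratio (7/2); taking only Q gives at most 3×7 = 21 (stopped by the supply cap of 3).
Mixing does better — 1×B and 3×Q: weight 8 ≤ 9, strength 1·4 + 3·7 = 25.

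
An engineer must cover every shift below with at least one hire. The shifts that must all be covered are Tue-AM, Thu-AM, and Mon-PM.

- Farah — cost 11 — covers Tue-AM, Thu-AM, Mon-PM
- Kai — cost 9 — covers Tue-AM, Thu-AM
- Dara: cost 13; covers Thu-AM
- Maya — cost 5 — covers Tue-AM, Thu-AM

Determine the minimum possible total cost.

11

This is an integer covering problem.
The greedy cost-per-new-shift heuristic would pick Maya and Farah for 16, but a cheaper cover exists.
Farah alone covers Tue-AM, Thu-AM, Mon-PM — every shift.
Total cost: 11.
No cover costs less than 11.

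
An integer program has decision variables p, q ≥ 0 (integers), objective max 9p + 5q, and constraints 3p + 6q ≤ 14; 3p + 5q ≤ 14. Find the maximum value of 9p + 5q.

Relaxing integrality, the LP optimum is 42.00 at (p,q) = (4.67, 0), which is not an integer point.
(p,q)=(4,0): 3·4+6·0=12≤14, 3·4+5·0=12≤14, objective 36.
(p,q)=(3,0): 3·3+6·0=9≤14, 3·3+5·0=9≤14, objective 27.
The best lattice point is (4,0), giving 36.

36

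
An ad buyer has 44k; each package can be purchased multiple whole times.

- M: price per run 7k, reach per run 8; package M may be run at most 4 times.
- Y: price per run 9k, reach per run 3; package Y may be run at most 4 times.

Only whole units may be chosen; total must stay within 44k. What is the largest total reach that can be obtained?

35

M has the best ratio (8/7); taking only M gives at most 4×8 = 32 (stopped by the supply cap of 4).
Mixing does better — 4×M and 1×Y: price 37 ≤ 44, reach 4·8 + 1·3 = 35.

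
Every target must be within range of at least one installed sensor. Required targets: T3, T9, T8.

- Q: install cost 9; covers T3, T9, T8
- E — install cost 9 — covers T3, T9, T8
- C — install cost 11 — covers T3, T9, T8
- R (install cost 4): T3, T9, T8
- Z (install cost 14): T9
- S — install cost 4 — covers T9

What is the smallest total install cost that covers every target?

4

This is a weighted set-cover instance.
R alone covers T3, T9, T8 — every target.
Total install cost: 4.
No cover costs less than 4.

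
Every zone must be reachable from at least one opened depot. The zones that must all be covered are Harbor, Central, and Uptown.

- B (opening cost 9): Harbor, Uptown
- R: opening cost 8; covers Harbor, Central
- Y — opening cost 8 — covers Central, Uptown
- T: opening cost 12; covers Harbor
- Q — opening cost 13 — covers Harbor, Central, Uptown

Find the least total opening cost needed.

13

The greedy cost-per-new-zone heuristic would pick R and Y for 16, but a cheaper cover exists.
Q alone covers Harbor, Central, Uptown — every zone.
Total opening cost: 13.
No cover costs less than 13.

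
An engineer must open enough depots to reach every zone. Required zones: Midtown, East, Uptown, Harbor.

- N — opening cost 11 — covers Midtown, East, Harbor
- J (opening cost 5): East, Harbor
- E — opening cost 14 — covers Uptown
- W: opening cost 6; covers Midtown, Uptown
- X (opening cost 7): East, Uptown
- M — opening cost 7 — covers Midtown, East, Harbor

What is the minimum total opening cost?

11

This is an integer covering problem.
Choose J and W: together they cover Midtown, East, Uptown, Harbor — every zone.
Total opening cost: 5 + 6 = 11.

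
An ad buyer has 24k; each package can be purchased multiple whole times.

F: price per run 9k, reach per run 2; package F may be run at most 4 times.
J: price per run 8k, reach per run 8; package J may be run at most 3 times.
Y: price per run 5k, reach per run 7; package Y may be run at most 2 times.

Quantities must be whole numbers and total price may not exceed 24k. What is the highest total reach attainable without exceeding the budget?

24

Y has the best ratio (7/5); taking only Y gives at most 2×7 = 14 (stopped by the supply cap of 2).
Mixing does better — 3×J: price 24 ≤ 24, reach 3·8 = 24.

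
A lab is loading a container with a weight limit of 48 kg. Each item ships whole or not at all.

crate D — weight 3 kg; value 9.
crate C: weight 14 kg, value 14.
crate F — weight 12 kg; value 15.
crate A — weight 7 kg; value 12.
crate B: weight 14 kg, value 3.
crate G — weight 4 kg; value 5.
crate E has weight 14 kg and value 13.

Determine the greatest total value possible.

56

This is a 0-1 knapsack instance.
Take crate D, crate C, crate F, crate G, and crate E: weight 3 + 14 + 12 + 4 + 14 = 47 ≤ 48, value 9 + 14 + 15 + 5 + 13 = 56.
No other feasible combination does better.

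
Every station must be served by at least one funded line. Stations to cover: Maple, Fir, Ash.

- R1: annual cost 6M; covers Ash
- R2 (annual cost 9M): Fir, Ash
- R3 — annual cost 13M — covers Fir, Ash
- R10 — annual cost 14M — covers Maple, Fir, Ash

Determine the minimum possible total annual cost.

The greedy cost-per-new-station heuristic would pick R2 and R10 for 23, but a cheaper cover exists.
R10 alone covers Maple, Fir, Ash — every station.
Total annual cost: 14.
No cover costs less than 14.

14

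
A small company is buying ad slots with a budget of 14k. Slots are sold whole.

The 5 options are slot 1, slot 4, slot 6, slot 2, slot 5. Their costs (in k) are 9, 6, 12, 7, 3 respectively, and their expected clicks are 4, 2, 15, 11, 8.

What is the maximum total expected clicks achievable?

slot 6: cost 12 ≤ 14, expected clicks 15.
slot 2 + slot 5: cost 7 + 3 = 10 ≤ 14, expected clicks 11 + 8 = 19.
Best is slot 2 and slot 5 with total expected clicks 19.

19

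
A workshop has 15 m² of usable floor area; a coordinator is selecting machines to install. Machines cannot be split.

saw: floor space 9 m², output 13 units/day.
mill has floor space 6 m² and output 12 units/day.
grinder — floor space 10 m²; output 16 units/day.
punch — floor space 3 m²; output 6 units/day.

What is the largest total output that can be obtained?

Allowing fractional choices, the relaxed optimum would be about 27.6, but machines are indivisible.
grinder + punch: floor space 10 + 3 = 13 ≤ 15, output 16 + 6 = 22.
saw + mill: floor space 9 + 6 = 15 ≤ 15, output 13 + 12 = 25.
Best is saw and mill with total output 25.

25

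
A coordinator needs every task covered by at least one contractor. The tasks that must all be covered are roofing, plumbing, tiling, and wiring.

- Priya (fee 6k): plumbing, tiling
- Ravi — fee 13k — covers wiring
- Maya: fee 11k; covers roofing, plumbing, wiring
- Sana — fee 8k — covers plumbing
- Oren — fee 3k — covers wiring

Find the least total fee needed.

This is an integer covering problem.
The greedy cost-per-new-task heuristic would pick Priya, Oren, and Maya for 20, but a cheaper cover exists.
Choose Priya and Maya: together they cover roofing, plumbing, tiling, wiring — every task.
Total fee: 6 + 11 = 17.
No cover costs less than 17.

17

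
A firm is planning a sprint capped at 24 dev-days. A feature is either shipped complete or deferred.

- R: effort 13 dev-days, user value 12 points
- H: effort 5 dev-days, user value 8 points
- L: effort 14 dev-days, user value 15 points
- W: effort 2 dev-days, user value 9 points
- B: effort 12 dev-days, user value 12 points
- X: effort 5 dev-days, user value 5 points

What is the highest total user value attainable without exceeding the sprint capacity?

Treat it as a binary knapsack problem.
Allowing fractional choices, the relaxed optimum would be about 35.0, but features are indivisible.
H + L + W: effort 5 + 14 + 2 = 21 ≤ 24, user value 8 + 15 + 9 = 32.
H + W + B: effort 5 + 2 + 12 = 19 ≤ 24, user value 8 + 9 + 12 = 29.
H + W + B + X: effort 5 + 2 + 12 + 5 = 24 ≤ 24, user value 8 + 9 + 12 + 5 = 34.
Best is H, W, B, and X with total user value 34.

34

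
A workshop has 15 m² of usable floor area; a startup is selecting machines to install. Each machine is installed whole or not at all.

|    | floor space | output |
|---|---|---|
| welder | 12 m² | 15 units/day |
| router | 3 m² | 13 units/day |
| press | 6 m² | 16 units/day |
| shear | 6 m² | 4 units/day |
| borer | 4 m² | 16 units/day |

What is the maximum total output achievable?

45

This is an integer program with binary decision variables.
Allowing fractional choices, the relaxed optimum would be about 47.5, but machines are indivisible.
router + press + borer: floor space 3 + 6 + 4 = 13 ≤ 15, output 13 + 16 + 16 = 45.
router + shear + borer: floor space 3 + 6 + 4 = 13 ≤ 15, output 13 + 4 + 16 = 33.
Best is router, press, and borer with total output 45.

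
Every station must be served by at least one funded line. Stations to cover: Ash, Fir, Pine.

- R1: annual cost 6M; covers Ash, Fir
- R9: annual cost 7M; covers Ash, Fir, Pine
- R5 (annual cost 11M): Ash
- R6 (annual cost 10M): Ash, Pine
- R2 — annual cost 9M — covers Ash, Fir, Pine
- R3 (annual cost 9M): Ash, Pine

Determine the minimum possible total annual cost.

7

R9 alone covers Ash, Fir, Pine — every station.
Total annual cost: 7.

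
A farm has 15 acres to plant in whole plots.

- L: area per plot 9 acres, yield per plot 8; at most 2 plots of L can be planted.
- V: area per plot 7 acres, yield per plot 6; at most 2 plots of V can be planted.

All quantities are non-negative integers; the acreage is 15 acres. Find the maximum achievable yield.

12

This is a bounded integer knapsack.
L has the best ratio (8/9); taking only L gives at most 1×8 = 8 (stopped by the area limit).
Mixing does better — 2×V: area 14 ≤ 15, yield 2·6 = 12.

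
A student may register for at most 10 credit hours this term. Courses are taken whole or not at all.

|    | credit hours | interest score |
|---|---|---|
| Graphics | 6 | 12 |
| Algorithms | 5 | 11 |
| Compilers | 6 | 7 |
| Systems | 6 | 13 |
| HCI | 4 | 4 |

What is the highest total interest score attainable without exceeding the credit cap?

17

This is an integer program with binary decision variables.
Allowing fractional choices, the relaxed optimum would be about 21.8, but courses are indivisible.
Systems + HCI: credit hours 6 + 4 = 10 ≤ 10, interest score 13 + 4 = 17.
Graphics + HCI: credit hours 6 + 4 = 10 ≤ 10, interest score 12 + 4 = 16.
Algorithms + HCI: credit hours 5 + 4 = 9 ≤ 10, interest score 11 + 4 = 15.
Best is Systems and HCI with total interest score 17.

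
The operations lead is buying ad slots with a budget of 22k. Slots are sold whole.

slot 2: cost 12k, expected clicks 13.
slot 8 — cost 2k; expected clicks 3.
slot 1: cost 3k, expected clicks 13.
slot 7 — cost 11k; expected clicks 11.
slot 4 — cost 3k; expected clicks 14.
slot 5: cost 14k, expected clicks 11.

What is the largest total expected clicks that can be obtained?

This is an integer program with binary decision variables.
slot 2 + slot 8 + slot 1 + slot 4: cost 12 + 2 + 3 + 3 = 20 ≤ 22, expected clicks 13 + 3 + 13 + 14 = 43.
slot 8 + slot 1 + slot 7 + slot 4: cost 2 + 3 + 11 + 3 = 19 ≤ 22, expected clicks 3 + 13 + 11 + 14 = 41.
Best is slot 2, slot 8, slot 1, and slot 4 with total expected clicks 43.

43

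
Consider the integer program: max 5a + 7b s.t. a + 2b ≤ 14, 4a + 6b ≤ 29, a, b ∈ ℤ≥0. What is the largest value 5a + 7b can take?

Relaxing integrality, the LP optimum is 36.25 at (a,b) = (7.25, 0), which is not an integer point.
(a,b)=(7,0): 1·7+2·0=7≤14, 4·7+6·0=28≤29, objective 35.
(a,b)=(6,0): 1·6+2·0=6≤14, 4·6+6·0=24≤29, objective 30.
No feasible integer point exceeds 35.

35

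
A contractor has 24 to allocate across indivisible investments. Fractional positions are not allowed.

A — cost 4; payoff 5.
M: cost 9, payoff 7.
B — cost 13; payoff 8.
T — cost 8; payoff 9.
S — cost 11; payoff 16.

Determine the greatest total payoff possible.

Allowing fractional choices, the relaxed optimum would be about 30.8, but investments are indivisible.
A + T + S: cost 4 + 8 + 11 = 23 ≤ 24, payoff 5 + 9 + 16 = 30.
A + M + S: cost 4 + 9 + 11 = 24 ≤ 24, payoff 5 + 7 + 16 = 28.
Best is A, T, and S with total payoff 30.

30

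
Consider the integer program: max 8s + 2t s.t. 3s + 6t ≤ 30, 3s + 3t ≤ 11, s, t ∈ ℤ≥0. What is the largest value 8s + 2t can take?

(s,t)=(3,0): 3·3+6·0=9≤30, 3·3+3·0=9≤11, objective 24.
(s,t)=(2,1): 3·2+6·1=12≤30, 3·2+3·1=9≤11, objective 18.
Maximum is 24 at (s,t)=(3,0).

24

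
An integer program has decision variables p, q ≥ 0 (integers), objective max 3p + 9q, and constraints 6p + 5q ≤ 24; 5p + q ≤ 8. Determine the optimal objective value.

(p,q)=(0,4) is feasible, giving 36.
(p,q)=(1,3) is feasible, giving 30.
(p,q)=(0,3) is feasible, giving 27.
Maximum is 36 at (p,q)=(0,4).

36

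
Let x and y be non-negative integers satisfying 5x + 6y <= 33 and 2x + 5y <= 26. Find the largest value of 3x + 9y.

45

(x,y)=(0,5): 5·0+6·5=30≤33, 2·0+5·5=25≤26, objective 45.
(x,y)=(1,4): 5·1+6·4=29≤33, 2·1+5·4=22≤26, objective 39.
The best lattice point is (0,5), giving 45.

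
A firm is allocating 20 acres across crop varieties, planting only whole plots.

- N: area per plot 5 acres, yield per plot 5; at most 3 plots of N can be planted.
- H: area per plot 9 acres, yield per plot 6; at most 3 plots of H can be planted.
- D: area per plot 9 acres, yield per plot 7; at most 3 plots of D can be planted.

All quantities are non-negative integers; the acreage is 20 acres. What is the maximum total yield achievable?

17

This is a bounded integer knapsack.
N has the best ratio (5/5); taking only N gives at most 3×5 = 15 (stopped by the supply cap of 3).
Mixing does better — 2×N and 1×D: area 19 ≤ 20, yield 2·5 + 1·7 = 17.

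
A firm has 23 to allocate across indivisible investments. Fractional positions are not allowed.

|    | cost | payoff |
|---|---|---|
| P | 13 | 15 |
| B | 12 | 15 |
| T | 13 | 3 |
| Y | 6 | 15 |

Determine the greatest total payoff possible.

Treat it as a binary knapsack problem.
T + Y: cost 13 + 6 = 19 ≤ 23, payoff 3 + 15 = 18.
P + Y: cost 13 + 6 = 19 ≤ 23, payoff 15 + 15 = 30.
B + Y: cost 12 + 6 = 18 ≤ 23, payoff 15 + 15 = 30.
The maximum payoff is 30; one optimal choice is B and Y.

30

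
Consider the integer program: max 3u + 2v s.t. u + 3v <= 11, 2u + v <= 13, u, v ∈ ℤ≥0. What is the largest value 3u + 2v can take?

The continuous relaxation peaks at (5.6, 1.8) with value 20.40; rounding to a feasible lattice point costs some objective.
(u,v)=(6,1): 1·6+3·1=9≤11, 2·6+1·1=13≤13, objective 20.
(u,v)=(5,2): 1·5+3·2=11≤11, 2·5+1·2=12≤13, objective 19.
Maximum is 20 at (u,v)=(6,1).

20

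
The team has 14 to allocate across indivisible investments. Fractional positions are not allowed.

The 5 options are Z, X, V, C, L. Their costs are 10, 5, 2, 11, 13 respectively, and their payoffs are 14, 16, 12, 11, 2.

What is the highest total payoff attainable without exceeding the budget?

28

Allowing fractional choices, the relaxed optimum would be about 37.8, but investments are indivisible.
X + V: cost 5 + 2 = 7 ≤ 14, payoff 16 + 12 = 28.
Z + V: cost 10 + 2 = 12 ≤ 14, payoff 14 + 12 = 26.
Best is X and V with total payoff 28.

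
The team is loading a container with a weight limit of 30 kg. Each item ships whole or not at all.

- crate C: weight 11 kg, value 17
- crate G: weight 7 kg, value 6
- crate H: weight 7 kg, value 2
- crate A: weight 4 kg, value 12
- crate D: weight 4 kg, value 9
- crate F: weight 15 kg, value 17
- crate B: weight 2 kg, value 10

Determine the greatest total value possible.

54

Allowing fractional choices, the relaxed optimum would be about 58.2, but items are indivisible.
crate C + crate H + crate A + crate D + crate B: weight 11 + 7 + 4 + 4 + 2 = 28 ≤ 30, value 17 + 2 + 12 + 9 + 10 = 50.
crate C + crate G + crate A + crate D + crate B: weight 11 + 7 + 4 + 4 + 2 = 28 ≤ 30, value 17 + 6 + 12 + 9 + 10 = 54.
crate C + crate A + crate D + crate B: weight 11 + 4 + 4 + 2 = 21 ≤ 30, value 17 + 12 + 9 + 10 = 48.
Best is crate C, crate G, crate A, crate D, and crate B with total value 54.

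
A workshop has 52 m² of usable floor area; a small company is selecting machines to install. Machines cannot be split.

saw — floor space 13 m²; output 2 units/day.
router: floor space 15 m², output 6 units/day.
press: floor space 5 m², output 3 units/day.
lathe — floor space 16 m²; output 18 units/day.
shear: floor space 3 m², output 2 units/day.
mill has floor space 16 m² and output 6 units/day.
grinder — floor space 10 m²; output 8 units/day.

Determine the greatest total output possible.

37

Allowing fractional choices, the relaxed optimum would be about 38.1, but machines are indivisible.
press + lathe + shear + mill + grinder: floor space 5 + 16 + 3 + 16 + 10 = 50 ≤ 52, output 3 + 18 + 2 + 6 + 8 = 37.
router + press + lathe + shear + grinder: floor space 15 + 5 + 16 + 3 + 10 = 49 ≤ 52, output 6 + 3 + 18 + 2 + 8 = 37.
The maximum output is 37; one optimal choice is router, press, lathe, shear, and grinder.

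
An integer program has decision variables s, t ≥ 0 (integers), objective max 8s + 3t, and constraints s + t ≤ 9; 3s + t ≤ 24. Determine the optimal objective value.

64

Relaxing integrality, the LP optimum is 64.50 at (s,t) = (7.5, 1.5), which is not an integer point.
(s,t)=(8,0): 1·8+1·0=8≤9, 3·8+1·0=24≤24, objective 64.
(s,t)=(7,2): 1·7+1·2=9≤9, 3·7+1·2=23≤24, objective 62.
(s,t)=(7,1): 1·7+1·1=8≤9, 3·7+1·1=22≤24, objective 59.
No feasible integer point exceeds 64.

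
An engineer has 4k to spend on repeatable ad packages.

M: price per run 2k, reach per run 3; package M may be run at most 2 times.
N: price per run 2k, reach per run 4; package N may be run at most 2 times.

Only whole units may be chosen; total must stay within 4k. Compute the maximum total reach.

8

2×N: price 4 ≤ 4, reach 2·4 = 8.
1×M and 1×N: price 4 ≤ 4, reach 1·3 + 1·4 = 7.
Best is 8.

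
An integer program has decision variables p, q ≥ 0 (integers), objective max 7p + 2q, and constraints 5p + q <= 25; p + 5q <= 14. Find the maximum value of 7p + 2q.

The continuous relaxation peaks at (4.62, 1.88) with value 36.12; rounding to a feasible lattice point costs some objective.
(p,q)=(5,0): 5·5+1·0=25≤25, 1·5+5·0=5≤14, objective 35.
(p,q)=(4,2): 5·4+1·2=22≤25, 1·4+5·2=14≤14, objective 32.
(p,q)=(4,1): 5·4+1·1=21≤25, 1·4+5·1=9≤14, objective 30.
The best lattice point is (5,0), giving 35.

35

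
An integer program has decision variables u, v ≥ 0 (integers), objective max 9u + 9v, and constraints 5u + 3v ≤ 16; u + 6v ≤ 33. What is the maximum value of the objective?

The continuous relaxation peaks at (0, 5.33) with value 48.00; rounding to a feasible lattice point costs some objective.
(u,v)=(0,5): 5·0+3·5=15≤16, 1·0+6·5=30≤33, objective 45.
(u,v)=(0,4): 5·0+3·4=12≤16, 1·0+6·4=24≤33, objective 36.
The best lattice point is (0,5), giving 45.

45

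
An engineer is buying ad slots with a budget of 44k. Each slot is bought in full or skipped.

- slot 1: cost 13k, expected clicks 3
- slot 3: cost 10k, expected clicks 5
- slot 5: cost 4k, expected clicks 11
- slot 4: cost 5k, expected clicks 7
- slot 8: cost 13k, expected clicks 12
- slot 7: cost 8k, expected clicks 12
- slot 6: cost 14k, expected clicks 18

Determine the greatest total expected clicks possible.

60

slot 3 + slot 5 + slot 4 + slot 7 + slot 6: cost 10 + 4 + 5 + 8 + 14 = 41 ≤ 44, expected clicks 5 + 11 + 7 + 12 + 18 = 53.
slot 5 + slot 8 + slot 7 + slot 6: cost 4 + 13 + 8 + 14 = 39 ≤ 44, expected clicks 11 + 12 + 12 + 18 = 53.
slot 5 + slot 4 + slot 8 + slot 7 + slot 6: cost 4 + 5 + 13 + 8 + 14 = 44 ≤ 44, expected clicks 11 + 7 + 12 + 12 + 18 = 60.
Best is slot 5, slot 4, slot 8, slot 7, and slot 6 with total expected clicks 60.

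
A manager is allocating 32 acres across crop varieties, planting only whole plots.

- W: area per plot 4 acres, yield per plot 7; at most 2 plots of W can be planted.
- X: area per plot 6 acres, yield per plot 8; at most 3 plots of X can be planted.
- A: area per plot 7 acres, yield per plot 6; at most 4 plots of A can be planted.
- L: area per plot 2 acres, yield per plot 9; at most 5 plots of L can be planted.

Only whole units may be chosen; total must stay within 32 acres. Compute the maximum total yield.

This is a bounded integer knapsack.
2×W, 2×X, and 5×L: area 30 ≤ 32, yield 2·7 + 2·8 + 5·9 = 75.
1×W, 3×X, and 5×L: area 32 ≤ 32, yield 1·7 + 3·8 + 5·9 = 76.
Best is 76.

76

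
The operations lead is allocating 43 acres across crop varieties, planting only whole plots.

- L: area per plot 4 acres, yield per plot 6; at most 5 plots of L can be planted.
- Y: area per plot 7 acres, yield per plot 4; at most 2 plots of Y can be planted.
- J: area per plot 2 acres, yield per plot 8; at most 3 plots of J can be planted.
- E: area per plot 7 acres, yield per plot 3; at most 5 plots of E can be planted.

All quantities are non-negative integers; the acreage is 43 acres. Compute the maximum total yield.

5×L, 1×Y, 3×J, and 1×E: area 40 ≤ 43, yield 5·6 + 1·4 + 3·8 + 1·3 = 61.
5×L, 2×Y, and 3×J: area 40 ≤ 43, yield 5·6 + 2·4 + 3·8 = 62.
Best is 62.

62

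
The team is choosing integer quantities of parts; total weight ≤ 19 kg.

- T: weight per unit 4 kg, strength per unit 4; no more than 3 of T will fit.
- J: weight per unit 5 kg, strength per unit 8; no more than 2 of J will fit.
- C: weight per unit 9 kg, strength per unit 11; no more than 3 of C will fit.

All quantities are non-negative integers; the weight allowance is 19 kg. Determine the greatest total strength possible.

This is a bounded integer knapsack.
J has the best ratio (8/5); taking only J gives at most 2×8 = 16 (stopped by the supply cap of 2).
Mixing does better — 2×J and 1×C: weight 19 ≤ 19, strength 2·8 + 1·11 = 27.

27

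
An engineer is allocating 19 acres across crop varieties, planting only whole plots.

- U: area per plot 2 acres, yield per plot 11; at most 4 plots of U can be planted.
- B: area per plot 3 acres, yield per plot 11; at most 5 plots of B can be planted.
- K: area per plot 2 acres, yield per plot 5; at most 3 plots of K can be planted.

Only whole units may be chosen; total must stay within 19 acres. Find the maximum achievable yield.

This is a bounded integer knapsack.
4×U, 3×B, and 1×K: area 19 ≤ 19, yield 4·11 + 3·11 + 1·5 = 82.
2×U and 5×B: area 19 ≤ 19, yield 2·11 + 5·11 = 77.
Best is 82.

82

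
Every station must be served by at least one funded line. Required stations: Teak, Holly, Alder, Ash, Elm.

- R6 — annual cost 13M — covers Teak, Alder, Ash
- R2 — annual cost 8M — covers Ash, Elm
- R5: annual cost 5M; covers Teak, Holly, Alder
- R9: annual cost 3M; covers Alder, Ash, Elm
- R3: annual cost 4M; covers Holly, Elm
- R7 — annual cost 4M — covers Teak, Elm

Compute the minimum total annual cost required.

8

Choose R5 and R9: together they cover Teak, Holly, Alder, Ash, Elm — every station.
Total annual cost: 5 + 3 = 8.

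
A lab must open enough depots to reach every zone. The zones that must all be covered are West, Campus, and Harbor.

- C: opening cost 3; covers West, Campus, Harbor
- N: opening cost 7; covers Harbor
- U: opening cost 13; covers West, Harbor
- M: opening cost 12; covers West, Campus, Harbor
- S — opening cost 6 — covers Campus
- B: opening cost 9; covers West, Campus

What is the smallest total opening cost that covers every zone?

3

C alone covers West, Campus, Harbor — every zone.
Total opening cost: 3.
No cover costs less than 3.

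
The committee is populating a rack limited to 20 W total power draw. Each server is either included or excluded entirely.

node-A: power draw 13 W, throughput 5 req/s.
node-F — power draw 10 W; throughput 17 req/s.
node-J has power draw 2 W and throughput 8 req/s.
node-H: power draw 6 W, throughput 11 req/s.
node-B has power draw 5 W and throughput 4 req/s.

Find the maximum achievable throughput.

36

Allowing fractional choices, the relaxed optimum would be about 37.6, but servers are indivisible.
node-F + node-J + node-H: power draw 10 + 2 + 6 = 18 ≤ 20, throughput 17 + 8 + 11 = 36.
node-F + node-H: power draw 10 + 6 = 16 ≤ 20, throughput 17 + 11 = 28.
node-F + node-J + node-B: power draw 10 + 2 + 5 = 17 ≤ 20, throughput 17 + 8 + 4 = 29.
Best is node-F, node-J, and node-H with total throughput 36.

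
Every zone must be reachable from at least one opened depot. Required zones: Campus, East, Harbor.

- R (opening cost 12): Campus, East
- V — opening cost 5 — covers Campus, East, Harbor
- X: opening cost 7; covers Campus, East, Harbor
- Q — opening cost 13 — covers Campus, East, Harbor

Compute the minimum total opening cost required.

5

V alone covers Campus, East, Harbor — every zone.
Total opening cost: 5.
No cover costs less than 5.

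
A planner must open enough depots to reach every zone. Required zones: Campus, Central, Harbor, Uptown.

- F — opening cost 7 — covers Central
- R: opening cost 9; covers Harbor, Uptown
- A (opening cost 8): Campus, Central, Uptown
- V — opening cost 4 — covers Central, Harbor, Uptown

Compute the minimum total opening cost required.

This is a weighted set-cover instance.
Choose A and V: together they cover Campus, Central, Harbor, Uptown — every zone.
Total opening cost: 8 + 4 = 12.
No cover costs less than 12.

12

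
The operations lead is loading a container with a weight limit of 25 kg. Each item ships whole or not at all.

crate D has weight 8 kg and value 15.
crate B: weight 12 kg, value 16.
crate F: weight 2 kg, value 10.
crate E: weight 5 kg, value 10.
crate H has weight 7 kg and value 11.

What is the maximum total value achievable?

Take crate D, crate F, crate E, and crate H: weight 8 + 2 + 5 + 7 = 22 ≤ 25, value 15 + 10 + 10 + 11 = 46.
No other feasible combination does better.

46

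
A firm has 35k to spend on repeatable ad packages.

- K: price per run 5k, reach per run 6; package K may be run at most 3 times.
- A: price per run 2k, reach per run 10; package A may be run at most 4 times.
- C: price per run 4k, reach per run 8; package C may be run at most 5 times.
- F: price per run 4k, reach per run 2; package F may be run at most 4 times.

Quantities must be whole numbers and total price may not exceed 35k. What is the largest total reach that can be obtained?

A has the best ratio (10/2); taking only A gives at most 4×10 = 40 (stopped by the supply cap of 4).
Mixing does better — 1×K, 4×A, and 5×C: price 33 ≤ 35, reach 1·6 + 4·10 + 5·8 = 86.

86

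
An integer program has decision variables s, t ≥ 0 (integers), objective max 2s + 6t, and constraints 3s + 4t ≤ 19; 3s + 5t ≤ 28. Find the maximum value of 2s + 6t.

The continuous relaxation peaks at (0, 4.75) with value 28.50; rounding to a feasible lattice point costs some objective.
(s,t)=(1,4): 3·1+4·4=19≤19, 3·1+5·4=23≤28, objective 26.
(s,t)=(0,4): 3·0+4·4=16≤19, 3·0+5·4=20≤28, objective 24.
The best lattice point is (1,4), giving 26.

26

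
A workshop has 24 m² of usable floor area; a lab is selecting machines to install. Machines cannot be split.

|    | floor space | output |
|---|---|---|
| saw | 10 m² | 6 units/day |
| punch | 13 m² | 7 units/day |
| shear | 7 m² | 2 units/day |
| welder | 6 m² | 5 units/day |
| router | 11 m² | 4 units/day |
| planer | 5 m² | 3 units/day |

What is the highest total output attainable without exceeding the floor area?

Treat it as a binary knapsack problem.
punch + welder + planer: floor space 13 + 6 + 5 = 24 ≤ 24, output 7 + 5 + 3 = 15.
saw + welder + planer: floor space 10 + 6 + 5 = 21 ≤ 24, output 6 + 5 + 3 = 14.
Best is punch, welder, and planer with total output 15.

15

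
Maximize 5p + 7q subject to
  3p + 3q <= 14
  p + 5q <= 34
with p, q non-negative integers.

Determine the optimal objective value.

28

(p,q)=(0,4): 3·0+3·4=12≤14, 1·0+5·4=20≤34, objective 28.
(p,q)=(1,3): 3·1+3·3=12≤14, 1·1+5·3=16≤34, objective 26.
The best lattice point is (0,4), giving 28.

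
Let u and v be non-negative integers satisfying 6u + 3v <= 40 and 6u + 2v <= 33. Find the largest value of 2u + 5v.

(u,v)=(0,13): 6·0+3·13=39≤40, 6·0+2·13=26≤33, objective 65.
(u,v)=(0,12): 6·0+3·12=36≤40, 6·0+2·12=24≤33, objective 60.
Maximum is 65 at (u,v)=(0,13).

65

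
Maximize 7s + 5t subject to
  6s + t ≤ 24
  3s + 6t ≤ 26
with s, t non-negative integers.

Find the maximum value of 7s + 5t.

31

The continuous relaxation peaks at (3.58, 2.55) with value 37.76; rounding to a feasible lattice point costs some objective.
(s,t)=(3,2): 6·3+1·2=20≤24, 3·3+6·2=21≤26, objective 31.
(s,t)=(2,3): 6·2+1·3=15≤24, 3·2+6·3=24≤26, objective 29.
(s,t)=(3,1): 6·3+1·1=19≤24, 3·3+6·1=15≤26, objective 26.
(s,t)=(2,2): 6·2+1·2=14≤24, 3·2+6·2=18≤26, objective 24.
No feasible integer point exceeds 31.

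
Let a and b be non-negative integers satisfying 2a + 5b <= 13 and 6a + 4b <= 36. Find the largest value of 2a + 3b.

(a,b)=(6,0): 2·6+5·0=12≤13, 6·6+4·0=36≤36, objective 12.
(a,b)=(4,1): 2·4+5·1=13≤13, 6·4+4·1=28≤36, objective 11.
(a,b)=(5,0): 2·5+5·0=10≤13, 6·5+4·0=30≤36, objective 10.
No feasible integer point exceeds 12.

12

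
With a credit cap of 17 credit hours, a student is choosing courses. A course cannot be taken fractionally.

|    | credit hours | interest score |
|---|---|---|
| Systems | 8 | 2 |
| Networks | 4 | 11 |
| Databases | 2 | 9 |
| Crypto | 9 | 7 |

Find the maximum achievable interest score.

27

Allowing fractional choices, the relaxed optimum would be about 27.5, but courses are indivisible.
Networks + Databases + Crypto: credit hours 4 + 2 + 9 = 15 ≤ 17, interest score 11 + 9 + 7 = 27.
Networks + Databases: credit hours 4 + 2 = 6 ≤ 17, interest score 11 + 9 = 20.
Systems + Networks + Databases: credit hours 8 + 4 + 2 = 14 ≤ 17, interest score 2 + 11 + 9 = 22.
Best is Networks, Databases, and Crypto with total interest score 27.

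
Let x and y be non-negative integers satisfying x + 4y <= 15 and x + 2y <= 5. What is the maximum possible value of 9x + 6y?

(x,y)=(5,0): 1·5+4·0=5≤15, 1·5+2·0=5≤5, objective 45.
(x,y)=(4,0): 1·4+4·0=4≤15, 1·4+2·0=4≤5, objective 36.
The best lattice point is (5,0), giving 45.

45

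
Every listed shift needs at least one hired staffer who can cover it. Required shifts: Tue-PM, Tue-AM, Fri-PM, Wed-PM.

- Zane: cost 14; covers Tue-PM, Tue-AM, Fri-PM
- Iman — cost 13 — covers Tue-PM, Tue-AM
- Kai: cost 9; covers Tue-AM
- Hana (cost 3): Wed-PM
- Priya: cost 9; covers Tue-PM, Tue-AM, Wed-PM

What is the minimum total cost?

This is a weighted set-cover instance.
The greedy cost-per-new-shift heuristic would pick Hana, Priya, and Zane for 26, but a cheaper cover exists.
Choose Zane and Hana: together they cover Tue-PM, Tue-AM, Fri-PM, Wed-PM — every shift.
Total cost: 14 + 3 = 17.
No cover costs less than 17.

17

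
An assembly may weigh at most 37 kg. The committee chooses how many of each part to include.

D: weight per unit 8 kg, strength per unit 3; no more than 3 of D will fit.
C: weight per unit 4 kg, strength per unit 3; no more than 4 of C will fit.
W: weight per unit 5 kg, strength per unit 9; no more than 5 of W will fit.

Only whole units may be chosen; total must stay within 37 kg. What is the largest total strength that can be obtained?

54

3×C and 5×W: weight 37 ≤ 37, strength 3·3 + 5·9 = 54.
2×C and 5×W: weight 33 ≤ 37, strength 2·3 + 5·9 = 51.
Best is 54.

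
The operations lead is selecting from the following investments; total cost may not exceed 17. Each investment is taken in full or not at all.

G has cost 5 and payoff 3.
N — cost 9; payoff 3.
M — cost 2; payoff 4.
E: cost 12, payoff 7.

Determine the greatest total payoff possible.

M + E: cost 2 + 12 = 14 ≤ 17, payoff 4 + 7 = 11.
G + N + M: cost 5 + 9 + 2 = 16 ≤ 17, payoff 3 + 3 + 4 = 10.
Best is M and E with total payoff 11.

11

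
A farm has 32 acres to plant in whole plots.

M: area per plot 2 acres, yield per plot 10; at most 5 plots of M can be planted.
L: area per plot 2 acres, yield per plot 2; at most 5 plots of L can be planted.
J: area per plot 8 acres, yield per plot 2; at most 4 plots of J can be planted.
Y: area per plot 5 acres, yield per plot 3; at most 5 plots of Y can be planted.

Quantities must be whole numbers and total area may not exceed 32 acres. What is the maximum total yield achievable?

This is a bounded integer knapsack.
M has the best ratio (10/2); taking only M gives at most 5×10 = 50 (stopped by the supply cap of 5).
Mixing does better — 5×M, 5×L, and 2×Y: area 30 ≤ 32, yield 5·10 + 5·2 + 2·3 = 66.

66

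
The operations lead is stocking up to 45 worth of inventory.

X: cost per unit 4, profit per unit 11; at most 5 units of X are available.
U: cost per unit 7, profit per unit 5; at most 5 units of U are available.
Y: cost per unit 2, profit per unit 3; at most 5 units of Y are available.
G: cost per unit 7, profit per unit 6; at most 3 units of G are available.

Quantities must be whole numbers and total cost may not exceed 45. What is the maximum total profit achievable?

X has the best ratio (11/4); taking only X gives at most 5×11 = 55 (stopped by the supply cap of 5).
Mixing does better — 5×X, 5×Y, and 2×G: cost 44 ≤ 45, profit 5·11 + 5·3 + 2·6 = 82.

82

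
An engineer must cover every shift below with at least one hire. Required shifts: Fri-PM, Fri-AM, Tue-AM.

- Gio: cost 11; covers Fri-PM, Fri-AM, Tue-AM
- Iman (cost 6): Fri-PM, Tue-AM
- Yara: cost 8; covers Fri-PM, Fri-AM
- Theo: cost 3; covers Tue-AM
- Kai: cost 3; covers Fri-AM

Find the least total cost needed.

Choose Iman and Kai: together they cover Fri-PM, Fri-AM, Tue-AM — every shift.
Total cost: 6 + 3 = 9.

9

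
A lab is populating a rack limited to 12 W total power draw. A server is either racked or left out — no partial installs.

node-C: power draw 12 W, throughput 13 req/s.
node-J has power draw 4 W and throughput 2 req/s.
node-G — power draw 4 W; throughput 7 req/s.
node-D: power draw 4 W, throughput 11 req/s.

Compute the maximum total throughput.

Allowing fractional choices, the relaxed optimum would be about 22.3, but servers are indivisible.
node-G + node-D: power draw 4 + 4 = 8 ≤ 12, throughput 7 + 11 = 18.
node-J + node-G + node-D: power draw 4 + 4 + 4 = 12 ≤ 12, throughput 2 + 7 + 11 = 20.
node-J + node-D: power draw 4 + 4 = 8 ≤ 12, throughput 2 + 11 = 13.
Best is node-J, node-G, and node-D with total throughput 20.

20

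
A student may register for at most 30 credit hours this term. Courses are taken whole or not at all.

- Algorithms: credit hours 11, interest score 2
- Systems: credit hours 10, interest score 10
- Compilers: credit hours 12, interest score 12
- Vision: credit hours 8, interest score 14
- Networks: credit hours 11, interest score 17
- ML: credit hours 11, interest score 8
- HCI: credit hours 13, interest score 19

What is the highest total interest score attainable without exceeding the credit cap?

Networks + HCI: credit hours 11 + 13 = 24 ≤ 30, interest score 17 + 19 = 36.
Systems + Vision + Networks: credit hours 10 + 8 + 11 = 29 ≤ 30, interest score 10 + 14 + 17 = 41.
Vision + Networks + ML: credit hours 8 + 11 + 11 = 30 ≤ 30, interest score 14 + 17 + 8 = 39.
Best is Systems, Vision, and Networks with total interest score 41.

41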